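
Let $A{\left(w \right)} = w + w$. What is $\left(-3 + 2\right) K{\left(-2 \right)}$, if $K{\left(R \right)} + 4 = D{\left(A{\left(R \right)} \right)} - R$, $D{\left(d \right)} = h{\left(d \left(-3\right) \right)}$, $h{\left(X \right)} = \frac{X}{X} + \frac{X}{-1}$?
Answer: $13$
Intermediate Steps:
$A{\left(w \right)} = 2 w$
$h{\left(X \right)} = 1 - X$ ($h{\left(X \right)} = 1 + X \left(-1\right) = 1 - X$)
$D{\left(d \right)} = 1 + 3 d$ ($D{\left(d \right)} = 1 - d \left(-3\right) = 1 - - 3 d = 1 + 3 d$)
$K{\left(R \right)} = -3 + 5 R$ ($K{\left(R \right)} = -4 - \left(-1 + R - 6 R\right) = -4 + \left(\left(1 + 6 R\right) - R\right) = -4 + \left(1 + 5 R\right) = -3 + 5 R$)
$\left(-3 + 2\right) K{\left(-2 \right)} = \left(-3 + 2\right) \left(-3 + 5 \left(-2\right)\right) = - (-3 - 10) = \left(-1\right) \left(-13\right) = 13$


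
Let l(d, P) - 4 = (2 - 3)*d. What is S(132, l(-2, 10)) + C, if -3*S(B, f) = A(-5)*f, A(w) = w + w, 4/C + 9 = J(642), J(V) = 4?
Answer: 96/5 ≈ 19.200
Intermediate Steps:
C = -⅘ (C = 4/(-9 + 4) = 4/(-5) = 4*(-⅕) = -⅘ ≈ -0.80000)
A(w) = 2*w
l(d, P) = 4 - d (l(d, P) = 4 + (2 - 3)*d = 4 - d)
S(B, f) = 10*f/3 (S(B, f) = -2*(-5)*f/3 = -(-10)*f/3 = 10*f/3)
S(132, l(-2, 10)) + C = 10*(4 - 1*(-2))/3 - ⅘ = 10*(4 + 2)/3 - ⅘ = (10/3)*6 - ⅘ = 20 - ⅘ = 96/5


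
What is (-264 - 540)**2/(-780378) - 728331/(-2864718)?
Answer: -71301447865/124197939078 ≈ -0.57409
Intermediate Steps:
(-264 - 540)**2/(-780378) - 728331/(-2864718) = (-804)**2*(-1/780378) - 728331*(-1/2864718) = 646416*(-1/780378) + 242777/954906 = -107736/130063 + 242777/954906 = -71301447865/124197939078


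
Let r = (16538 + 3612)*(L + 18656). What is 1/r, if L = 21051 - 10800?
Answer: 1/582476050 ≈ 1.7168e-9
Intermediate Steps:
L = 10251
r = 582476050 (r = (16538 + 3612)*(10251 + 18656) = 20150*28907 = 582476050)
1/r = 1/582476050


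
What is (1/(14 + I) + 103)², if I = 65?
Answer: 66227044/6241 ≈ 10612.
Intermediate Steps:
(1/(14 + I) + 103)² = (1/(14 + 65) + 103)² = (1/79 + 103)² = (8138/79)² = 66227044/6241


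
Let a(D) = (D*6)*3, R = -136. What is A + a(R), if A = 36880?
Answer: 34432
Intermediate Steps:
a(D) = 18*D (a(D) = (6*D)*3 = 18*D)
A + a(R) = 36880 + 18*(-136) = 36880 - 2448 = 34432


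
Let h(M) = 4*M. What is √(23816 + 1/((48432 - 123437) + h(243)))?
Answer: √130532759205591/74033 ≈ 154.32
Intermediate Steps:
√(23816 + 1/((48432 - 123437) + h(243))) = √(23816 + 1/((48432 - 123437) + 4*243)) = √(23816 + 1/(-75005 + 972)) = √(23816 + 1/(-74033)) = √(23816 - 1/74033) = √(1763169927/74033) = √130532759205591/74033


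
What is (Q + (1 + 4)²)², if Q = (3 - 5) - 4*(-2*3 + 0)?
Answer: 2209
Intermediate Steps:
Q = 22 (Q = -2 - 4*(-6 + 0) = -2 - 4*(-6) = -2 + 24 = 22)
(Q + (1 + 4)²)² = (22 + (1 + 4)²)² = (22 + 5²)² = (22 + 25)² = 47² = 2209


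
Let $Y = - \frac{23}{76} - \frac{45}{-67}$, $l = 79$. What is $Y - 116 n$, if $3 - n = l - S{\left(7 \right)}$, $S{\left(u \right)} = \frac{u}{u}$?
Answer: $\frac{44302279}{5092} \approx 8700.4$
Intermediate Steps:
$S{\left(u \right)} = 1$
$Y = \frac{1879}{5092}$ ($Y = \left(-23\right) \frac{1}{76} - - \frac{45}{67} = - \frac{23}{76} + \frac{45}{67} = \frac{1879}{5092} \approx 0.36901$)
$n = -75$ ($n = 3 - \left(79 - 1\right) = 3 - 78 = -75$)
$Y - 116 n = \frac{1879}{5092} - -8700 = \frac{1879}{5092} + 8700 = \frac{44302279}{5092}$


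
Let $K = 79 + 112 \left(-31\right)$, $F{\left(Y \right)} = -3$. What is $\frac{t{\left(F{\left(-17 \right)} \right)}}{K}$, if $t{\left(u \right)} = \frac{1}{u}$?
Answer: $\frac{1}{10179} \approx 9.8241 \cdot 10^{-5}$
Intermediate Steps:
$K = -3393$ ($K = 79 - 3472 = -3393$)
$\frac{t{\left(F{\left(-17 \right)} \right)}}{K} = \frac{1}{\left(-3\right) \left(-3393\right)} = \left(- \frac{1}{3}\right) \left(- \frac{1}{3393}\right) = \frac{1}{10179}$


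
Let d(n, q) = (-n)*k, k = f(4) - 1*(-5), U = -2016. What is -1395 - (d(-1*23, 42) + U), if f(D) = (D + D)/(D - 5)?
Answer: 690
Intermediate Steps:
f(D) = 2*D/(-5 + D) (f(D) = (2*D)/(-5 + D) = 2*D/(-5 + D))
k = -3 (k = 2*4/(-5 + 4) - 1*(-5) = 2*4/(-1) + 5 = 2*4*(-1) + 5 = -8 + 5 = -3)
d(n, q) = 3*n (d(n, q) = -n*(-3) = 3*n)
-1395 - (d(-1*23, 42) + U) = -1395 - (3*(-1*23) - 2016) = -1395 - (3*(-23) - 2016) = -1395 - (-69 - 2016) = -1395 - 1*(-2085) = -1395 + 2085 = 690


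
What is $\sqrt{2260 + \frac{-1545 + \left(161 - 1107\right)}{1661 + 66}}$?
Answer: $\frac{\sqrt{6736213583}}{1727} \approx 47.524$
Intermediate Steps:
$\sqrt{2260 + \frac{-1545 + \left(161 - 1107\right)}{1661 + 66}} = \sqrt{2260 + \frac{-1545 + \left(161 - 1107\right)}{1727}} = \sqrt{2260 + \left(-1545 - 946\right) \frac{1}{1727}} = \sqrt{2260 - \frac{2491}{1727}} = \sqrt{\frac{3900529}{1727}} = \frac{\sqrt{6736213583}}{1727}$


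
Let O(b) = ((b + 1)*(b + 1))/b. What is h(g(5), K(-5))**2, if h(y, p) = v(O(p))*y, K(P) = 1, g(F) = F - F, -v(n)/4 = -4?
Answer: 0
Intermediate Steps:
O(b) = (1 + b)**2/b (O(b) = ((1 + b)*(1 + b))/b = (1 + b)**2/b)
v(n) = 16 (v(n) = -4*(-4) = 16)
g(F) = 0
h(y, p) = 16*y
h(g(5), K(-5))**2 = (16*0)**2 = 0**2 = 0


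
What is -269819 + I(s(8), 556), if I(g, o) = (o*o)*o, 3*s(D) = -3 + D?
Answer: 171609797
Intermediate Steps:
s(D) = -1 + D/3 (s(D) = (-3 + D)/3 = -1 + D/3)
I(g, o) = o³ (I(g, o) = o²*o = o³)
-269819 + I(s(8), 556) = -269819 + 556³ = -269819 + 171879616 = 171609797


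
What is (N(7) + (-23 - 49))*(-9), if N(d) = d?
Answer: 585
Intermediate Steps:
(N(7) + (-23 - 49))*(-9) = (7 + (-23 - 49))*(-9) = (7 - 72)*(-9) = -65*(-9) = 585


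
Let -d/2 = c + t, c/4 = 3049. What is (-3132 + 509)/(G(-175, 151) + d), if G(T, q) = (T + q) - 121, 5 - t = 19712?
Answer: -2623/14877 ≈ -0.17631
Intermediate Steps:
c = 12196 (c = 4*3049 = 12196)
t = -19707 (t = 5 - 1*19712 = 5 - 19712 = -19707)
G(T, q) = -121 + T + q
d = 15022 (d = -2*(12196 - 19707) = -2*(-7511) = 15022)
(-3132 + 509)/(G(-175, 151) + d) = (-3132 + 509)/((-121 - 175 + 151) + 15022) = -2623/(-145 + 15022) = -2623/14877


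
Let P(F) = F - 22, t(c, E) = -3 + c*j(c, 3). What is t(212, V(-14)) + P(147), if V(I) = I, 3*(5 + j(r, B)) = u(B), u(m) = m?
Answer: -726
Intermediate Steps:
j(r, B) = -5 + B/3
t(c, E) = -3 - 4*c (t(c, E) = -3 + c*(-5 + (1/3)*3) = -3 + c*(-5 + 1) = -3 + c*(-4) = -3 - 4*c)
P(F) = -22 + F
t(212, V(-14)) + P(147) = (-3 - 4*212) + (-22 + 147) = (-3 - 848) + 125 = -851 + 125 = -726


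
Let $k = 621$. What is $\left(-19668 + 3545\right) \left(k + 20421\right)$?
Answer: $-339260166$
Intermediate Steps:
$\left(-19668 + 3545\right) \left(k + 20421\right) = \left(-19668 + 3545\right) \left(621 + 20421\right) = \left(-16123\right) 21042 = -339260166$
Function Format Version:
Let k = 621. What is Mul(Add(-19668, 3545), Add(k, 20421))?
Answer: -339260166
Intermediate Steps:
Mul(Add(-19668, 3545), Add(k, 20421)) = Mul(Add(-19668, 3545), Add(621, 20421)) = Mul(-16123, 21042) = -339260166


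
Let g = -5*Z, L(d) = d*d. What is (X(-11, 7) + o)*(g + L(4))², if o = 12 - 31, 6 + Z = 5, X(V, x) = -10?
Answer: -12789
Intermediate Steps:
L(d) = d²
Z = -1 (Z = -6 + 5 = -1)
g = 5 (g = -5*(-1) = 5)
o = -19
(X(-11, 7) + o)*(g + L(4))² = (-10 - 19)*(5 + 4²)² = -29*(5 + 16)² = -29*21² = -29*441 = -12789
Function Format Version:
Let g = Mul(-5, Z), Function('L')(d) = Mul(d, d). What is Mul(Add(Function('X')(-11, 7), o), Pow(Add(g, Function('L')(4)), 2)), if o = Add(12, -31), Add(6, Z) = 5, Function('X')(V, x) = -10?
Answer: -12789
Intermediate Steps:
Function('L')(d) = Pow(d, 2)
Z = -1 (Z = Add(-6, 5) = -1)
g = 5 (g = Mul(-5, -1) = 5)
o = -19
Mul(Add(Function('X')(-11, 7), o), Pow(Add(g, Function('L')(4)), 2)) = Mul(Add(-10, -19), Pow(Add(5, Pow(4, 2)), 2)) = Mul(-29, Pow(Add(5, 16), 2)) = Mul(-29, Pow(21, 2)) = Mul(-29, 441) = -12789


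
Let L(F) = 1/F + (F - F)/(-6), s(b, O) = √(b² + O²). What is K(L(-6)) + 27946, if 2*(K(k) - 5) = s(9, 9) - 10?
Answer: 27946 + 9*√2/2 ≈ 27952.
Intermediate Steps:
s(b, O) = √(O² + b²)
L(F) = 1/F (L(F) = 1/F + 0*(-⅙) = 1/F + 0 = 1/F)
K(k) = 9*√2/2 (K(k) = 5 + (√(9² + 9²) - 10)/2 = 5 + (√(81 + 81) - 10)/2 = 5 + (√162 - 10)/2 = 5 + (9*√2 - 10)/2 = 5 + (-10 + 9*√2)/2 = 5 + (-5 + 9*√2/2) = 9*√2/2)
K(L(-6)) + 27946 = 9*√2/2 + 27946 = 27946 + 9*√2/2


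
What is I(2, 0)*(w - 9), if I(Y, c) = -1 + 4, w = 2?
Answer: -21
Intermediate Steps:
I(Y, c) = 3
I(2, 0)*(w - 9) = 3*(2 - 9) = 3*(-7) = -21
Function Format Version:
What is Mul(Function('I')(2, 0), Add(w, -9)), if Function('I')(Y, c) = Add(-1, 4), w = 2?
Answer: -21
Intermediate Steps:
Function('I')(Y, c) = 3
Mul(Function('I')(2, 0), Add(w, -9)) = Mul(3, Add(2, -9)) = Mul(3, -7) = -21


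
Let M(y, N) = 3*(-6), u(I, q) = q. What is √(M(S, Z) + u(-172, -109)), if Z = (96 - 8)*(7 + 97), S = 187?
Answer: I*√127 ≈ 11.269*I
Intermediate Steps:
Z = 9152 (Z = 88*104 = 9152)
M(y, N) = -18
√(M(S, Z) + u(-172, -109)) = √(-18 - 109) = √(-127) = I*√127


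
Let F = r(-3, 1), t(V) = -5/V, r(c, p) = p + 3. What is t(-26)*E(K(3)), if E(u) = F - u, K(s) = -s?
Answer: 35/26 ≈ 1.3462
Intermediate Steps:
r(c, p) = 3 + p
F = 4 (F = 3 + 1 = 4)
E(u) = 4 - u
t(-26)*E(K(3)) = (-5/(-26))*(4 - (-1)*3) = (-5*(-1/26))*(4 - 1*(-3)) = 5*(4 + 3)/26 = (5/26)*7 = 35/26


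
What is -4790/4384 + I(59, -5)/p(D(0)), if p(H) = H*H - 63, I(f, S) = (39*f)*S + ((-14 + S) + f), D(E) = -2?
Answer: 24989975/129328 ≈ 193.23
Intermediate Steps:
I(f, S) = -14 + S + f + 39*S*f (I(f, S) = 39*S*f + (-14 + S + f) = -14 + S + f + 39*S*f)
p(H) = -63 + H² (p(H) = H² - 63 = -63 + H²)
-4790/4384 + I(59, -5)/p(D(0)) = -4790/4384 + (-14 - 5 + 59 + 39*(-5)*59)/(-63 + (-2)²) = -4790*1/4384 + (-14 - 5 + 59 - 11505)/(-63 + 4) = -2395/2192 - 11465/(-59) = -2395/2192 - 11465*(-1/59) = -2395/2192 + 11465/59 = 24989975/129328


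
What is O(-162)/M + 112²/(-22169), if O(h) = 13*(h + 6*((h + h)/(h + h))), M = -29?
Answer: 6370708/91843 ≈ 69.365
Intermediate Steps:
O(h) = 78 + 13*h (O(h) = 13*(h + 6*((2*h)/((2*h)))) = 13*(h + 6*((2*h)*(1/(2*h)))) = 13*(h + 6*1) = 13*(h + 6) = 13*(6 + h) = 78 + 13*h)
O(-162)/M + 112²/(-22169) = (78 + 13*(-162))/(-29) + 112²/(-22169) = (78 - 2106)*(-1/29) + 12544*(-1/22169) = -2028*(-1/29) - 1792/3167 = 2028/29 - 1792/3167 = 6370708/91843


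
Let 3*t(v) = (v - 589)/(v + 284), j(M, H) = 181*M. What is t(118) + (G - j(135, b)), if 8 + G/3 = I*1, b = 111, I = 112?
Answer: -9697603/402 ≈ -24123.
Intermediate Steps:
G = 312 (G = -24 + 3*(112*1) = -24 + 3*112 = -24 + 336 = 312)
t(v) = (-589 + v)/(3*(284 + v)) (t(v) = ((v - 589)/(v + 284))/3 = ((-589 + v)/(284 + v))/3 = (-589 + v)/(3*(284 + v)))
t(118) + (G - j(135, b)) = (-589 + 118)/(3*(284 + 118)) + (312 - 181*135) = (⅓)*(-471)/402 + (312 - 1*24435) = (⅓)*(1/402)*(-471) + (312 - 24435) = -157/402 - 24123 = -9697603/402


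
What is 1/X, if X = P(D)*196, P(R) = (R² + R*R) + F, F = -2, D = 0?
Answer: -1/392 ≈ -0.0025510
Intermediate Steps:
P(R) = -2 + 2*R² (P(R) = (R² + R*R) - 2 = (R² + R²) - 2 = 2*R² - 2 = -2 + 2*R²)
X = -392 (X = (-2 + 2*0²)*196 = (-2 + 2*0)*196 = (-2 + 0)*196 = -2*196 = -392)
1/X = 1/(-392) = -1/392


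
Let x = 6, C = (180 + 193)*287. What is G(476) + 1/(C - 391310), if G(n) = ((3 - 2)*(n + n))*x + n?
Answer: 1758994691/284259 ≈ 6188.0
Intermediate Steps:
C = 107051 (C = 373*287 = 107051)
G(n) = 13*n (G(n) = ((3 - 2)*(n + n))*6 + n = (1*(2*n))*6 + n = (2*n)*6 + n = 12*n + n = 13*n)
G(476) + 1/(C - 391310) = 13*476 + 1/(107051 - 391310) = 6188 + 1/(-284259) = 6188 - 1/284259 = 1758994691/284259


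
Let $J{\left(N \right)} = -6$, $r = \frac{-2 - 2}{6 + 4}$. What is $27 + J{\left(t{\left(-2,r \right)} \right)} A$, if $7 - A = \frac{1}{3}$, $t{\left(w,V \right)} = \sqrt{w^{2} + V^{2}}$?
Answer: $-13$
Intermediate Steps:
$r = - \frac{2}{5}$ ($r = - \frac{4}{10} = \left(-4\right) \frac{1}{10} = - \frac{2}{5} \approx -0.4$)
$t{\left(w,V \right)} = \sqrt{V^{2} + w^{2}}$
$A = \frac{20}{3}$ ($A = 7 - \frac{1}{3} = \frac{20}{3} \approx 6.6667$)
$27 + J{\left(t{\left(-2,r \right)} \right)} A = 27 - 40 = -13$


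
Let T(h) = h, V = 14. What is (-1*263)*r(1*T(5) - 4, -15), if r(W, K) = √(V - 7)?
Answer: -263*√7 ≈ -695.83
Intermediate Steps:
r(W, K) = √7 (r(W, K) = √(14 - 7) = √7)
(-1*263)*r(1*T(5) - 4, -15) = (-1*263)*√7 = -263*√7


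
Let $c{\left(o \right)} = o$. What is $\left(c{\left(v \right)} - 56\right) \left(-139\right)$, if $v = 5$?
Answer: $7089$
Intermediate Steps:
$\left(c{\left(v \right)} - 56\right) \left(-139\right) = \left(5 - 56\right) \left(-139\right) = \left(-51\right) \left(-139\right) = 7089$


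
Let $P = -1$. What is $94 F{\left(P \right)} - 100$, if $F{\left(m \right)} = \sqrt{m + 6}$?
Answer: $-100 + 94 \sqrt{5} \approx 110.19$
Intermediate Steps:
$F{\left(m \right)} = \sqrt{6 + m}$
$94 F{\left(P \right)} - 100 = 94 \sqrt{6 - 1} - 100 = 94 \sqrt{5} - 100 = -100 + 94 \sqrt{5}$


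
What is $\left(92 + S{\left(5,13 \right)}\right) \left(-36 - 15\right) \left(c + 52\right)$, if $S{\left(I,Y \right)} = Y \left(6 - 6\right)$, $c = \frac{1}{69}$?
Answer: $-244052$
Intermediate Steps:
$c = \frac{1}{69} \approx 0.014493$
$S{\left(I,Y \right)} = 0$ ($S{\left(I,Y \right)} = Y \left(6 - 6\right) = Y 0 = 0$)
$\left(92 + S{\left(5,13 \right)}\right) \left(-36 - 15\right) \left(c + 52\right) = \left(92 + 0\right) \left(-36 - 15\right) \left(\frac{1}{69} + 52\right) = 92 \left(\left(-51\right) \frac{3589}{69}\right) = 92 \left(- \frac{61013}{23}\right) = -244052$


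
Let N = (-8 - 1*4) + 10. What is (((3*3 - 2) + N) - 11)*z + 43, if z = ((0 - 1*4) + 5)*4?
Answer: 19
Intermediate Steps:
N = -2 (N = (-8 - 4) + 10 = -12 + 10 = -2)
z = 4 (z = ((0 - 4) + 5)*4 = (-4 + 5)*4 = 1*4 = 4)
(((3*3 - 2) + N) - 11)*z + 43 = (((3*3 - 2) - 2) - 11)*4 + 43 = (((9 - 2) - 2) - 11)*4 + 43 = ((7 - 2) - 11)*4 + 43 = (5 - 11)*4 + 43 = -6*4 + 43 = -24 + 43 = 19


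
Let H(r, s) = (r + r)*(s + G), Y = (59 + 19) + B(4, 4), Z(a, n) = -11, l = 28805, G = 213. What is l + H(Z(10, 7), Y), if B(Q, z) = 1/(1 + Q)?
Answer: 111993/5 ≈ 22399.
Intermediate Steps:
Y = 391/5 (Y = (59 + 19) + 1/(1 + 4) = 78 + 1/5 = 78 + ⅕ = 391/5 ≈ 78.200)
H(r, s) = 2*r*(213 + s) (H(r, s) = (r + r)*(s + 213) = (2*r)*(213 + s) = 2*r*(213 + s))
l + H(Z(10, 7), Y) = 28805 + 2*(-11)*(213 + 391/5) = 28805 + 2*(-11)*(1456/5) = 28805 - 32032/5 = 111993/5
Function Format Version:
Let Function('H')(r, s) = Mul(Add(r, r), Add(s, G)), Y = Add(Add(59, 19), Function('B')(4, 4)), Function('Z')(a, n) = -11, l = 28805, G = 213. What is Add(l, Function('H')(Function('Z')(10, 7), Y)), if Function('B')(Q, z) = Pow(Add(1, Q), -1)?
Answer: Rational(111993, 5) ≈ 22399.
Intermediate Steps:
Y = Rational(391, 5) (Y = Add(Add(59, 19), Pow(Add(1, 4), -1)) = Add(78, Pow(5, -1)) = Add(78, Rational(1, 5)) = Rational(391, 5) ≈ 78.200)
Function('H')(r, s) = Mul(2, r, Add(213, s)) (Function('H')(r, s) = Mul(Add(r, r), Add(s, 213)) = Mul(Mul(2, r), Add(213, s)) = Mul(2, r, Add(213, s)))
Add(l, Function('H')(Function('Z')(10, 7), Y)) = Add(28805, Mul(2, -11, Add(213, Rational(391, 5)))) = Add(28805, Mul(2, -11, Rational(1456, 5))) = Add(28805, Rational(-32032, 5)) = Rational(111993, 5)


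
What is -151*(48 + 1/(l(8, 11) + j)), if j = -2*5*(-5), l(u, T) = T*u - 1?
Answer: -993127/137 ≈ -7249.1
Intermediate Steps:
l(u, T) = -1 + T*u
j = 50 (j = -10*(-5) = 50)
-151*(48 + 1/(l(8, 11) + j)) = -151*(48 + 1/((-1 + 11*8) + 50)) = -151*(48 + 1/((-1 + 88) + 50)) = -151*(48 + 1/(87 + 50)) = -151*(48 + 1/137) = -151*6577/137 = -993127/137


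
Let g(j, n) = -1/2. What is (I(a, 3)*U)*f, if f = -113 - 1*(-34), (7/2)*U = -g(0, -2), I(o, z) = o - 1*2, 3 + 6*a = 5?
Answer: 395/21 ≈ 18.810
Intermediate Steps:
a = ⅓ (a = -½ + (⅙)*5 = -½ + ⅚ = ⅓ ≈ 0.33333)
I(o, z) = -2 + o (I(o, z) = o - 2 = -2 + o)
g(j, n) = -½ (g(j, n) = -1*½ = -½)
U = ⅐ (U = 2*(-1*(-½))/7 = (2/7)*(½) = ⅐ ≈ 0.14286)
f = -79 (f = -113 + 34 = -79)
(I(a, 3)*U)*f = ((-2 + ⅓)*(⅐))*(-79) = -5/3*⅐*(-79) = -5/21*(-79) = 395/21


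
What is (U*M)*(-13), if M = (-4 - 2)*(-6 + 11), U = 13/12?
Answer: 845/2 ≈ 422.50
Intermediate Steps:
U = 13/12 (U = 13*(1/12) = 13/12 ≈ 1.0833)
M = -30 (M = -6*5 = -30)
(U*M)*(-13) = ((13/12)*(-30))*(-13) = -65/2*(-13) = 845/2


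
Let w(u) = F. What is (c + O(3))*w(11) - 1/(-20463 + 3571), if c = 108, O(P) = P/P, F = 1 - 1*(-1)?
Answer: 3682457/16892 ≈ 218.00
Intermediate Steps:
F = 2 (F = 1 + 1 = 2)
w(u) = 2
O(P) = 1
(c + O(3))*w(11) - 1/(-20463 + 3571) = (108 + 1)*2 - 1/(-20463 + 3571) = 109*2 - 1/(-16892) = 218 - 1*(-1/16892) = 218 + 1/16892 = 3682457/16892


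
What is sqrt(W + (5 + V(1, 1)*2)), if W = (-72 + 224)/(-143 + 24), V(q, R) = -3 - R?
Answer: I*sqrt(60571)/119 ≈ 2.0682*I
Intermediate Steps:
W = -152/119 (W = 152/(-119) = 152*(-1/119) = -152/119 ≈ -1.2773)
sqrt(W + (5 + V(1, 1)*2)) = sqrt(-152/119 + (5 + (-3 - 1*1)*2)) = sqrt(-152/119 + (5 + (-3 - 1)*2)) = sqrt(-152/119 + (5 - 4*2)) = sqrt(-152/119 + (5 - 8)) = sqrt(-152/119 - 3) = sqrt(-509/119) = I*sqrt(60571)/119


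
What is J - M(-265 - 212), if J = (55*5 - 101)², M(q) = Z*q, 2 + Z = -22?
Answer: 18828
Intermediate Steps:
Z = -24 (Z = -2 - 22 = -24)
M(q) = -24*q
J = 30276 (J = (275 - 101)² = 174² = 30276)
J - M(-265 - 212) = 30276 - (-24)*(-265 - 212) = 30276 - (-24)*(-477) = 30276 - 1*11448 = 30276 - 11448 = 18828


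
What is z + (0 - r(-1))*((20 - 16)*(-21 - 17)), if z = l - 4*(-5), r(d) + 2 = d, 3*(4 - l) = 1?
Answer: -1297/3 ≈ -432.33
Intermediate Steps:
l = 11/3 (l = 4 - ⅓*1 = 4 - ⅓ = 11/3 ≈ 3.6667)
r(d) = -2 + d
z = 71/3 (z = 11/3 - 4*(-5) = 11/3 + 20 = 71/3 ≈ 23.667)
z + (0 - r(-1))*((20 - 16)*(-21 - 17)) = 71/3 + (0 - (-2 - 1))*((20 - 16)*(-21 - 17)) = 71/3 + (0 - 1*(-3))*(4*(-38)) = 71/3 + (0 + 3)*(-152) = 71/3 + 3*(-152) = 71/3 - 456 = -1297/3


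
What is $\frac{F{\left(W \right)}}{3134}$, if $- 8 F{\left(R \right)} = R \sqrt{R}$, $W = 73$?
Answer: $- \frac{73 \sqrt{73}}{25072} \approx -0.024877$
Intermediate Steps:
$F{\left(R \right)} = - \frac{R^{\frac{3}{2}}}{8}$ ($F{\left(R \right)} = - \frac{R \sqrt{R}}{8} = - \frac{R^{\frac{3}{2}}}{8}$)
$\frac{F{\left(W \right)}}{3134} = \frac{\left(- \frac{1}{8}\right) 73^{\frac{3}{2}}}{3134} = - \frac{73 \sqrt{73}}{8} \cdot \frac{1}{3134} = - \frac{73 \sqrt{73}}{25072}$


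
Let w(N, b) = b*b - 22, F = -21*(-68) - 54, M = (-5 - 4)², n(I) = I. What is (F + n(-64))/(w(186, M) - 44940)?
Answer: -1310/38401 ≈ -0.034114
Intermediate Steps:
M = 81 (M = (-9)² = 81)
F = 1374 (F = 1428 - 54 = 1374)
w(N, b) = -22 + b² (w(N, b) = b² - 22 = -22 + b²)
(F + n(-64))/(w(186, M) - 44940) = (1374 - 64)/((-22 + 81²) - 44940) = 1310/((-22 + 6561) - 44940) = 1310/(6539 - 44940) = 1310/(-38401) = 1310*(-1/38401) = -1310/38401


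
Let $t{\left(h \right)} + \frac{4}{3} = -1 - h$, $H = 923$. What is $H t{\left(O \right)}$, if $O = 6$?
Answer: $- \frac{23075}{3} \approx -7691.7$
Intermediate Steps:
$t{\left(h \right)} = - \frac{7}{3} - h$ ($t{\left(h \right)} = - \frac{4}{3} - \left(1 + h\right) = - \frac{7}{3} - h$)
$H t{\left(O \right)} = 923 \left(- \frac{7}{3} - 6\right) = 923 \left(- \frac{25}{3}\right) = - \frac{23075}{3}$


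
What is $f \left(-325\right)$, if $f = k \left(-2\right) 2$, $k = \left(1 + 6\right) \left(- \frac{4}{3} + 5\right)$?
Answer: $\frac{100100}{3} \approx 33367.0$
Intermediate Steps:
$k = \frac{77}{3}$ ($k = 7 \left(\left(-4\right) \frac{1}{3} + 5\right) = 7 \left(- \frac{4}{3} + 5\right) = 7 \cdot \frac{11}{3} = \frac{77}{3} \approx 25.667$)
$f = - \frac{308}{3}$ ($f = \frac{77}{3} \left(-2\right) 2 = \left(- \frac{154}{3}\right) 2 = - \frac{308}{3} \approx -102.67$)
$f \left(-325\right) = \left(- \frac{308}{3}\right) \left(-325\right) = \frac{100100}{3}$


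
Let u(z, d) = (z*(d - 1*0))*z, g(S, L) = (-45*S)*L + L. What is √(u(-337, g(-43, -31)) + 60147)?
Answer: I*√6815896957 ≈ 82559.0*I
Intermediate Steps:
g(S, L) = L - 45*L*S (g(S, L) = -45*L*S + L = L - 45*L*S)
u(z, d) = d*z² (u(z, d) = (z*(d + 0))*z = (z*d)*z = (d*z)*z = d*z²)
√(u(-337, g(-43, -31)) + 60147) = √(-31*(1 - 45*(-43))*(-337)² + 60147) = √(-31*(1 + 1935)*113569 + 60147) = √(-31*1936*113569 + 60147) = √(-60016*113569 + 60147) = √(-6815957104 + 60147) = √(-6815896957) = I*√6815896957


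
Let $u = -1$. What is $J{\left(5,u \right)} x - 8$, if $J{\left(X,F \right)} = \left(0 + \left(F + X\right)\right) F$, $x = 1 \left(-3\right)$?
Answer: $4$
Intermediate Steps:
$x = -3$
$J{\left(X,F \right)} = F \left(F + X\right)$ ($J{\left(X,F \right)} = \left(F + X\right) F = F \left(F + X\right)$)
$J{\left(5,u \right)} x - 8 = - (-1 + 5) \left(-3\right) - 8 = \left(-1\right) 4 \left(-3\right) - 8 = \left(-4\right) \left(-3\right) - 8 = 12 - 8 = 4$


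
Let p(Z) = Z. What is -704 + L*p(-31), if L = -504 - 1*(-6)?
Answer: 14734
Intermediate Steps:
L = -498 (L = -504 + 6 = -498)
-704 + L*p(-31) = -704 - 498*(-31) = -704 + 15438 = 14734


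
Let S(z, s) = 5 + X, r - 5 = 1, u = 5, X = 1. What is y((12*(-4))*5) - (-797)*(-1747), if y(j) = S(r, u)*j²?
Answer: -1046759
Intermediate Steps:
r = 6 (r = 5 + 1 = 6)
S(z, s) = 6 (S(z, s) = 5 + 1 = 6)
y(j) = 6*j²
y((12*(-4))*5) - (-797)*(-1747) = 6*((12*(-4))*5)² - (-797)*(-1747) = 6*(-48*5)² - 1*1392359 = 6*(-240)² - 1392359 = 6*57600 - 1392359 = 345600 - 1392359 = -1046759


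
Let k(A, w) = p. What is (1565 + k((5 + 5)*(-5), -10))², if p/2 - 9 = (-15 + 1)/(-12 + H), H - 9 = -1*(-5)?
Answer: 2461761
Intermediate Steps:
H = 14 (H = 9 - 1*(-5) = 9 + 5 = 14)
p = 4 (p = 18 + 2*((-15 + 1)/(-12 + 14)) = 18 + 2*(-14/2) = 18 + 2*(-14*½) = 18 + 2*(-7) = 18 - 14 = 4)
k(A, w) = 4
(1565 + k((5 + 5)*(-5), -10))² = (1565 + 4)² = 1569² = 2461761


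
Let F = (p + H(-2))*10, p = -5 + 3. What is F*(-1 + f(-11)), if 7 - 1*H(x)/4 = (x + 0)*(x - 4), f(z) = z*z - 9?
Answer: -24420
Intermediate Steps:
f(z) = -9 + z² (f(z) = z² - 9 = -9 + z²)
p = -2
H(x) = 28 - 4*x*(-4 + x) (H(x) = 28 - 4*(x + 0)*(x - 4) = 28 - 4*x*(-4 + x))
F = -220 (F = (-2 + (28 - 4*(-2)² + 16*(-2)))*10 = (-2 + (28 - 4*4 - 32))*10 = (-2 + (28 - 16 - 32))*10 = (-2 - 20)*10 = -22*10 = -220)
F*(-1 + f(-11)) = -220*(-1 + (-9 + (-11)²)) = -220*(-1 + (-9 + 121)) = -220*(-1 + 112) = -220*111 = -24420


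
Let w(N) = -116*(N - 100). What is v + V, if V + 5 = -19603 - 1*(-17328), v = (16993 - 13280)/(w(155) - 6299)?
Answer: -28911833/12679 ≈ -2280.3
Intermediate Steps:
w(N) = 11600 - 116*N (w(N) = -116*(-100 + N) = 11600 - 116*N)
v = -3713/12679 (v = (16993 - 13280)/((11600 - 116*155) - 6299) = 3713/((11600 - 17980) - 6299) = 3713/(-6380 - 6299) = 3713/(-12679) = 3713*(-1/12679) = -3713/12679 ≈ -0.29285)
V = -2280 (V = -5 + (-19603 - 1*(-17328)) = -5 + (-19603 + 17328) = -5 - 2275 = -2280)
v + V = -3713/12679 - 2280 = -28911833/12679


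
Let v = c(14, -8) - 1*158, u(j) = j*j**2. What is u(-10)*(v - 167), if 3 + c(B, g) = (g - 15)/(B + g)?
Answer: 995500/3 ≈ 3.3183e+5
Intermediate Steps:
u(j) = j**3
c(B, g) = -3 + (-15 + g)/(B + g) (c(B, g) = -3 + (g - 15)/(B + g) = -3 + (-15 + g)/(B + g))
v = -989/6 (v = (-15 - 3*14 - 2*(-8))/(14 - 8) - 1*158 = (-15 - 42 + 16)/6 - 158 = (1/6)*(-41) - 158 = -41/6 - 158 = -989/6 ≈ -164.83)
u(-10)*(v - 167) = (-10)**3*(-989/6 - 167) = -1000*(-1991/6) = 995500/3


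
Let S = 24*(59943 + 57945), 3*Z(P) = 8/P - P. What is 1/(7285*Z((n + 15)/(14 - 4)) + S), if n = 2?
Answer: 102/289334351 ≈ 3.5253e-7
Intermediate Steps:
Z(P) = -P/3 + 8/(3*P) (Z(P) = (8/P - P)/3 = (-P + 8/P)/3 = -P/3 + 8/(3*P))
S = 2829312 (S = 24*117888 = 2829312)
1/(7285*Z((n + 15)/(14 - 4)) + S) = 1/(7285*((8 - ((2 + 15)/(14 - 4))²)/(3*(((2 + 15)/(14 - 4))))) + 2829312) = 1/(7285*((8 - (17/10)²)/(3*((17/10)))) + 2829312) = 1/(7285*((8 - (17*(⅒))²)/(3*((17*(⅒))))) + 2829312) = 1/(7285*((8 - (17/10)²)/(3*(17/10))) + 2829312) = 1/(7285*((⅓)*(10/17)*(8 - 1*289/100)) + 2829312) = 1/(7285*((⅓)*(10/17)*(8 - 289/100)) + 2829312) = 1/(7285*((⅓)*(10/17)*(511/100)) + 2829312) = 1/(7285*(511/510) + 2829312) = 1/(744527/102 + 2829312) = 1/(289334351/102) = 102/289334351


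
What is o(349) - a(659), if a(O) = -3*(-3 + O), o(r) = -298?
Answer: 1670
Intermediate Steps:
a(O) = 9 - 3*O
o(349) - a(659) = -298 - (9 - 3*659) = -298 - (9 - 1977) = -298 - 1*(-1968) = -298 + 1968 = 1670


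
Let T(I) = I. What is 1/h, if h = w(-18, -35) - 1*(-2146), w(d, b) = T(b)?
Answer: 1/2111 ≈ 0.00047371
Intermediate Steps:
w(d, b) = b
h = 2111 (h = -35 - 1*(-2146) = -35 + 2146 = 2111)
1/h = 1/2111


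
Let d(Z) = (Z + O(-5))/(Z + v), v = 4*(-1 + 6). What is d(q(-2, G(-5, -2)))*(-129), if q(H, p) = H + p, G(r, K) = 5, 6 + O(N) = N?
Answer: 1032/23 ≈ 44.870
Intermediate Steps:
O(N) = -6 + N
v = 20 (v = 4*5 = 20)
d(Z) = (-11 + Z)/(20 + Z) (d(Z) = (Z + (-6 - 5))/(Z + 20) = (Z - 11)/(20 + Z) = (-11 + Z)/(20 + Z))
d(q(-2, G(-5, -2)))*(-129) = ((-11 + (-2 + 5))/(20 + (-2 + 5)))*(-129) = ((-11 + 3)/(20 + 3))*(-129) = (-8/23)*(-129) = ((1/23)*(-8))*(-129) = -8/23*(-129) = 1032/23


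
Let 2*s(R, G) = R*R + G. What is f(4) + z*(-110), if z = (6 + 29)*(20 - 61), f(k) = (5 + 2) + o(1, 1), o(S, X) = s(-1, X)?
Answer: 157858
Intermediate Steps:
s(R, G) = G/2 + R**2/2 (s(R, G) = (R*R + G)/2 = (R**2 + G)/2 = (G + R**2)/2 = G/2 + R**2/2)
o(S, X) = 1/2 + X/2 (o(S, X) = X/2 + (1/2)*(-1)**2 = X/2 + (1/2)*1 = X/2 + 1/2 = 1/2 + X/2)
f(k) = 8 (f(k) = (5 + 2) + (1/2 + (1/2)*1) = 7 + (1/2 + 1/2) = 7 + 1 = 8)
z = -1435 (z = 35*(-41) = -1435)
f(4) + z*(-110) = 8 - 1435*(-110) = 8 + 157850 = 157858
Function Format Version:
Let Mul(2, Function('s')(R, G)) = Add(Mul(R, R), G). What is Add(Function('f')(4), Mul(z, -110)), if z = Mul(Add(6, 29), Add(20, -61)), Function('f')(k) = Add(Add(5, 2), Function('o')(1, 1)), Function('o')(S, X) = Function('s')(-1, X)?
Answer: 157858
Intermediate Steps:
Function('s')(R, G) = Add(Mul(Rational(1, 2), G), Mul(Rational(1, 2), Pow(R, 2))) (Function('s')(R, G) = Mul(Rational(1, 2), Add(Mul(R, R), G)) = Mul(Rational(1, 2), Add(Pow(R, 2), G)) = Mul(Rational(1, 2), Add(G, Pow(R, 2))) = Add(Mul(Rational(1, 2), G), Mul(Rational(1, 2), Pow(R, 2))))
Function('o')(S, X) = Add(Rational(1, 2), Mul(Rational(1, 2), X)) (Function('o')(S, X) = Add(Mul(Rational(1, 2), X), Mul(Rational(1, 2), Pow(-1, 2))) = Add(Mul(Rational(1, 2), X), Mul(Rational(1, 2), 1)) = Add(Mul(Rational(1, 2), X), Rational(1, 2)) = Add(Rational(1, 2), Mul(Rational(1, 2), X)))
Function('f')(k) = 8 (Function('f')(k) = Add(Add(5, 2), Add(Rational(1, 2), Mul(Rational(1, 2), 1))) = Add(7, Add(Rational(1, 2), Rational(1, 2))) = Add(7, 1) = 8)
z = -1435 (z = Mul(35, -41) = -1435)
Add(Function('f')(4), Mul(z, -110)) = Add(8, Mul(-1435, -110)) = Add(8, 157850) = 157858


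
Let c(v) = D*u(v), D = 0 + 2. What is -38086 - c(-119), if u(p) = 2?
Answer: -38090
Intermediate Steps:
D = 2
c(v) = 4 (c(v) = 2*2 = 4)
-38086 - c(-119) = -38086 - 1*4 = -38086 - 4 = -38090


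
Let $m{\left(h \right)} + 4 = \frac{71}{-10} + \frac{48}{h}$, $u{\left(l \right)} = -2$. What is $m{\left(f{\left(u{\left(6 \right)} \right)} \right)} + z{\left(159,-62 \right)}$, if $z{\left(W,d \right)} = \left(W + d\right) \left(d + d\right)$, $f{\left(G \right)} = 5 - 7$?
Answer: $- \frac{120631}{10} \approx -12063.0$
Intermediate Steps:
$f{\left(G \right)} = -2$
$z{\left(W,d \right)} = 2 d \left(W + d\right)$ ($z{\left(W,d \right)} = \left(W + d\right) 2 d = 2 d \left(W + d\right)$)
$m{\left(h \right)} = - \frac{111}{10} + \frac{48}{h}$ ($m{\left(h \right)} = -4 + \left(\frac{71}{-10} + \frac{48}{h}\right) = -4 + \left(71 \left(- \frac{1}{10}\right) + \frac{48}{h}\right) = -4 - \left(\frac{71}{10} - \frac{48}{h}\right) = - \frac{111}{10} + \frac{48}{h}$)
$m{\left(f{\left(u{\left(6 \right)} \right)} \right)} + z{\left(159,-62 \right)} = \left(- \frac{111}{10} + \frac{48}{-2}\right) + 2 \left(-62\right) \left(159 - 62\right) = \left(- \frac{111}{10} + 48 \left(- \frac{1}{2}\right)\right) + 2 \left(-62\right) 97 = \left(- \frac{111}{10} - 24\right) - 12028 = - \frac{351}{10} - 12028 = - \frac{120631}{10}$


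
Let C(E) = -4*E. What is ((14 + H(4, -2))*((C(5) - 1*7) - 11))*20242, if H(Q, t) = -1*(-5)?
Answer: -14614724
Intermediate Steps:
H(Q, t) = 5
((14 + H(4, -2))*((C(5) - 1*7) - 11))*20242 = ((14 + 5)*((-4*5 - 1*7) - 11))*20242 = (19*((-20 - 7) - 11))*20242 = (19*(-27 - 11))*20242 = (19*(-38))*20242 = -722*20242 = -14614724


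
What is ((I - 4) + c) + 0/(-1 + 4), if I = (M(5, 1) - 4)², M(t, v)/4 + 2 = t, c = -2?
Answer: 58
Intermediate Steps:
M(t, v) = -8 + 4*t
I = 64 (I = ((-8 + 4*5) - 4)² = ((-8 + 20) - 4)² = (12 - 4)² = 8² = 64)
((I - 4) + c) + 0/(-1 + 4) = ((64 - 4) - 2) + 0/(-1 + 4) = (60 - 2) + 0/3 = 58 + 0*(⅓) = 58 + 0 = 58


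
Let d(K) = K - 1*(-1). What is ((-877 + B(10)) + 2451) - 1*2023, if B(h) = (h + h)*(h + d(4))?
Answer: -149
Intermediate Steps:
d(K) = 1 + K (d(K) = K + 1 = 1 + K)
B(h) = 2*h*(5 + h) (B(h) = (h + h)*(h + (1 + 4)) = (2*h)*(h + 5) = (2*h)*(5 + h) = 2*h*(5 + h))
((-877 + B(10)) + 2451) - 1*2023 = ((-877 + 2*10*(5 + 10)) + 2451) - 1*2023 = ((-877 + 2*10*15) + 2451) - 2023 = ((-877 + 300) + 2451) - 2023 = (-577 + 2451) - 2023 = 1874 - 2023 = -149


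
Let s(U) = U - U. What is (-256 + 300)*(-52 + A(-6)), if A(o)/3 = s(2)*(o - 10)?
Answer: -2288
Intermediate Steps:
s(U) = 0
A(o) = 0 (A(o) = 3*(0*(o - 10)) = 3*(0*(-10 + o)) = 3*0 = 0)
(-256 + 300)*(-52 + A(-6)) = (-256 + 300)*(-52 + 0) = 44*(-52) = -2288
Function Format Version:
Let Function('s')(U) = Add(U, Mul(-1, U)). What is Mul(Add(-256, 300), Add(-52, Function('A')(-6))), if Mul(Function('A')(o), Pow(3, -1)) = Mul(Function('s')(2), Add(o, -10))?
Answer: -2288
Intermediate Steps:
Function('s')(U) = 0
Function('A')(o) = 0 (Function('A')(o) = Mul(3, Mul(0, Add(o, -10))) = Mul(3, Mul(0, Add(-10, o))) = Mul(3, 0) = 0)
Mul(Add(-256, 300), Add(-52, Function('A')(-6))) = Mul(Add(-256, 300), Add(-52, 0)) = Mul(44, -52) = -2288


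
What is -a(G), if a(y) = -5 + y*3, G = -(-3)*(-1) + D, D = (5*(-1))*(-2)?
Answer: -16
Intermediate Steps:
D = 10 (D = -5*(-2) = 10)
G = 7 (G = -(-3)*(-1) + 10 = -3*1 + 10 = -3 + 10 = 7)
a(y) = -5 + 3*y
-a(G) = -(-5 + 3*7) = -(-5 + 21) = -1*16 = -16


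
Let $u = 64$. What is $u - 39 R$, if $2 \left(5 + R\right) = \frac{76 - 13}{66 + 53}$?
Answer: $\frac{8455}{34} \approx 248.68$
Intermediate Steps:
$R = - \frac{161}{34}$ ($R = -5 + \frac{\left(76 - 13\right) \frac{1}{66 + 53}}{2} = -5 + \frac{63 \cdot \frac{1}{119}}{2} = -5 + \frac{1}{2} \cdot \frac{9}{17} = -5 + \frac{9}{34} = - \frac{161}{34} \approx -4.7353$)
$u - 39 R = 64 - - \frac{6279}{34} = 64 + \frac{6279}{34} = \frac{8455}{34}$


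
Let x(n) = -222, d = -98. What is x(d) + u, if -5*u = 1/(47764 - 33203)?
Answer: -16162711/72805 ≈ -222.00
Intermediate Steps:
u = -1/72805 (u = -1/(5*(47764 - 33203)) = -⅕/14561 = -⅕*1/14561 = -1/72805 ≈ -1.3735e-5)
x(d) + u = -222 - 1/72805 = -16162711/72805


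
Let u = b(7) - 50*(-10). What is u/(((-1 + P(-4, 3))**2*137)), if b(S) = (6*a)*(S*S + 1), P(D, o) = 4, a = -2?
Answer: -100/1233 ≈ -0.081103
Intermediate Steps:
b(S) = -12 - 12*S**2 (b(S) = (6*(-2))*(S*S + 1) = -12*(S**2 + 1) = -12*(1 + S**2) = -12 - 12*S**2)
u = -100 (u = (-12 - 12*7**2) - 50*(-10) = (-12 - 12*49) + 500 = (-12 - 588) + 500 = -600 + 500 = -100)
u/(((-1 + P(-4, 3))**2*137)) = -100*1/(137*(-1 + 4)**2) = -100/(3**2*137) = -100/(9*137) = -100/1233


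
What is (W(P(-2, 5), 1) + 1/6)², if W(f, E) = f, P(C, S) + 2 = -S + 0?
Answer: 1681/36 ≈ 46.694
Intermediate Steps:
P(C, S) = -2 - S (P(C, S) = -2 + (-S + 0) = -2 - S)
(W(P(-2, 5), 1) + 1/6)² = ((-2 - 1*5) + 1/6)² = ((-2 - 5) + ⅙)² = (-7 + ⅙)² = (-41/6)² = 1681/36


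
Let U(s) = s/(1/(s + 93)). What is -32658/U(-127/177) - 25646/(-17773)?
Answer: 9118755928307/18434315557 ≈ 494.66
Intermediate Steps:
U(s) = s*(93 + s) (U(s) = s/(1/(93 + s)) = s*(93 + s))
-32658/U(-127/177) - 25646/(-17773) = -32658*(-177/(127*(93 - 127/177))) - 25646/(-17773) = -32658*(-177/(127*(93 - 127*1/177))) - 25646*(-1/17773) = -32658*(-177/(127*(93 - 127/177))) + 25646/17773 = -32658/((-127/177*16334/177)) + 25646/17773 = -32658/(-2074418/31329) + 25646/17773 = -32658*(-31329/2074418) + 25646/17773 = 511571241/1037209 + 25646/17773 = 9118755928307/18434315557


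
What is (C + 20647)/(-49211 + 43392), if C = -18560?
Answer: -2087/5819 ≈ -0.35865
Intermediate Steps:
(C + 20647)/(-49211 + 43392) = (-18560 + 20647)/(-49211 + 43392) = 2087/(-5819) = 2087*(-1/5819) = -2087/5819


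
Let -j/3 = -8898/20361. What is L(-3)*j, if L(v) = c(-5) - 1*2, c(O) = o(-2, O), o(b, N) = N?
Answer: -62286/6787 ≈ -9.1772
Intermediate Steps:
j = 8898/6787 (j = -(-26694)/20361 = -3*(-2966/6787) = 8898/6787 ≈ 1.3110)
c(O) = O
L(v) = -7 (L(v) = -5 - 1*2 = -5 - 2 = -7)
L(-3)*j = -7*8898/6787 = -62286/6787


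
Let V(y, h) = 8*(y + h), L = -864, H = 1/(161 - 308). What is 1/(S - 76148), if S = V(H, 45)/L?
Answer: -7938/604466131 ≈ -1.3132e-5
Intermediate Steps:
H = -1/147 (H = 1/(-147) = -1/147 ≈ -0.0068027)
V(y, h) = 8*h + 8*y (V(y, h) = 8*(h + y) = 8*h + 8*y)
S = -3307/7938 (S = (8*45 + 8*(-1/147))/(-864) = (360 - 8/147)*(-1/864) = (52912/147)*(-1/864) = -3307/7938 ≈ -0.41660)
1/(S - 76148) = 1/(-3307/7938 - 76148) = 1/(-604466131/7938) = -7938/604466131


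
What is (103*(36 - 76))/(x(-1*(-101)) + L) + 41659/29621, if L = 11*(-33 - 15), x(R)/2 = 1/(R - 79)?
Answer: 1584337533/172009147 ≈ 9.2108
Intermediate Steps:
x(R) = 2/(-79 + R) (x(R) = 2/(R - 79) = 2/(-79 + R))
L = -528 (L = 11*(-48) = -528)
(103*(36 - 76))/(x(-1*(-101)) + L) + 41659/29621 = (103*(36 - 76))/(2/(-79 - 1*(-101)) - 528) + 41659/29621 = (103*(-40))/(2/(-79 + 101) - 528) + 41659*(1/29621) = -4120/(2/22 - 528) + 41659/29621 = -4120/(2*(1/22) - 528) + 41659/29621 = -4120/(1/11 - 528) + 41659/29621 = -4120/(-5807/11) + 41659/29621 = -4120*(-11/5807) + 41659/29621 = 45320/5807 + 41659/29621 = 1584337533/172009147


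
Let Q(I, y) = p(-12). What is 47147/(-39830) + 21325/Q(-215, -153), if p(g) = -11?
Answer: -849893367/438130 ≈ -1939.8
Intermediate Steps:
Q(I, y) = -11
47147/(-39830) + 21325/Q(-215, -153) = 47147/(-39830) + 21325/(-11) = 47147*(-1/39830) + 21325*(-1/11) = -47147/39830 - 21325/11 = -849893367/438130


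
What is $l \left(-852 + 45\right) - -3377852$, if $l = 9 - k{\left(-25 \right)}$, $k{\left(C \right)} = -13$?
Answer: $3360098$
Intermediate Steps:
$l = 22$ ($l = 9 - -13 = 9 + 13 = 22$)
$l \left(-852 + 45\right) - -3377852 = 22 \left(-852 + 45\right) - -3377852 = 22 \left(-807\right) + 3377852 = -17754 + 3377852 = 3360098$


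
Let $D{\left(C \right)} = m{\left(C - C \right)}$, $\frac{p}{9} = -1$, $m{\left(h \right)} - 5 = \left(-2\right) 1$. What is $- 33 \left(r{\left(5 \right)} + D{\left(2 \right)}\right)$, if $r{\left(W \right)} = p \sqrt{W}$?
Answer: $-99 + 297 \sqrt{5} \approx 565.11$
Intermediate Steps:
$m{\left(h \right)} = 3$ ($m{\left(h \right)} = 5 - 2 = 3$)
$p = -9$ ($p = 9 \left(-1\right) = -9$)
$D{\left(C \right)} = 3$
$r{\left(W \right)} = - 9 \sqrt{W}$
$- 33 \left(r{\left(5 \right)} + D{\left(2 \right)}\right) = - 33 \left(- 9 \sqrt{5} + 3\right) = - 33 \left(3 - 9 \sqrt{5}\right) = -99 + 297 \sqrt{5}$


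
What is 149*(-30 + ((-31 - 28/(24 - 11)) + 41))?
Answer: -42912/13 ≈ -3300.9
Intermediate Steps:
149*(-30 + ((-31 - 28/(24 - 11)) + 41)) = 149*(-30 + ((-31 - 28/13) + 41)) = 149*(-30 + (-431/13 + 41)) = 149*(-30 + 102/13) = 149*(-288/13) = -42912/13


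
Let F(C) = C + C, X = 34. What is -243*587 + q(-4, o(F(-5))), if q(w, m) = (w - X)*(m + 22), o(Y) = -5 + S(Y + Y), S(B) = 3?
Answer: -143401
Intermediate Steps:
F(C) = 2*C
o(Y) = -2 (o(Y) = -5 + 3 = -2)
q(w, m) = (-34 + w)*(22 + m) (q(w, m) = (w - 1*34)*(m + 22) = (w - 34)*(22 + m) = (-34 + w)*(22 + m))
-243*587 + q(-4, o(F(-5))) = -243*587 + (-748 - 34*(-2) + 22*(-4) - 2*(-4)) = -142641 + (-748 + 68 - 88 + 8) = -142641 - 760 = -143401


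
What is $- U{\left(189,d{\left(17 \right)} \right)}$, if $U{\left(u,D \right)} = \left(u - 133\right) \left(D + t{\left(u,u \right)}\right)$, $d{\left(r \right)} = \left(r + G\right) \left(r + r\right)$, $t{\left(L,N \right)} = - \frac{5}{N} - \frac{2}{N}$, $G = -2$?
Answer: $- \frac{771064}{27} \approx -28558.0$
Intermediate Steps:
$t{\left(L,N \right)} = - \frac{7}{N}$
$d{\left(r \right)} = 2 r \left(-2 + r\right)$ ($d{\left(r \right)} = \left(r - 2\right) \left(r + r\right) = \left(-2 + r\right) 2 r = 2 r \left(-2 + r\right)$)
$U{\left(u,D \right)} = \left(-133 + u\right) \left(D - \frac{7}{u}\right)$ ($U{\left(u,D \right)} = \left(u - 133\right) \left(D - \frac{7}{u}\right) = \left(-133 + u\right) \left(D - \frac{7}{u}\right)$)
$- U{\left(189,d{\left(17 \right)} \right)} = - (-7 - 133 \cdot 2 \cdot 17 \left(-2 + 17\right) + \frac{931}{189} + 2 \cdot 17 \left(-2 + 17\right) 189) = - (-7 - 133 \cdot 2 \cdot 17 \cdot 15 + 931 \cdot \frac{1}{189} + 2 \cdot 17 \cdot 15 \cdot 189) = - (-7 - 67830 + \frac{133}{27} + 510 \cdot 189) = - (-7 - 67830 + \frac{133}{27} + 96390) = \left(-1\right) \frac{771064}{27} = - \frac{771064}{27}$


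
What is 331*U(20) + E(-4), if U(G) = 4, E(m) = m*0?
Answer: 1324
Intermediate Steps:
E(m) = 0
331*U(20) + E(-4) = 331*4 + 0 = 1324 + 0 = 1324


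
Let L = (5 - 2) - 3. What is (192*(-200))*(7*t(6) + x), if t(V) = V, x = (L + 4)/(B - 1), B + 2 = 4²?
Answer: -21120000/13 ≈ -1.6246e+6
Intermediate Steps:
L = 0 (L = 3 - 3 = 0)
B = 14 (B = -2 + 4² = -2 + 16 = 14)
x = 4/13 (x = (0 + 4)/(14 - 1) = 4/13 ≈ 0.30769)
(192*(-200))*(7*t(6) + x) = (192*(-200))*(7*6 + 4/13) = -38400*(42 + 4/13) = -38400*550/13 = -21120000/13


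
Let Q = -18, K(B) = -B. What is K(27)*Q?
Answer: 486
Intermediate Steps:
K(27)*Q = -1*27*(-18) = -27*(-18) = 486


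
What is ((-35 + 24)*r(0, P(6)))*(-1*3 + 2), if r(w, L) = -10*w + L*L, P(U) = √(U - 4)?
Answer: 22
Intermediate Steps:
P(U) = √(-4 + U)
r(w, L) = L² - 10*w (r(w, L) = -10*w + L² = L² - 10*w)
((-35 + 24)*r(0, P(6)))*(-1*3 + 2) = ((-35 + 24)*((√(-4 + 6))² - 10*0))*(-1*3 + 2) = (-11*((√2)² + 0))*(-3 + 2) = -11*(2 + 0)*(-1) = -11*2*(-1) = -22*(-1) = 22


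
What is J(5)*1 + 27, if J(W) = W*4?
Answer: 47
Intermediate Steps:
J(W) = 4*W
J(5)*1 + 27 = (4*5)*1 + 27 = 20*1 + 27 = 20 + 27 = 47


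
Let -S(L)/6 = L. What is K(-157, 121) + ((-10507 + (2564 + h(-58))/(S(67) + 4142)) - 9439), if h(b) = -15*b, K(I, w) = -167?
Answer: -2212329/110 ≈ -20112.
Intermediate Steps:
S(L) = -6*L
K(-157, 121) + ((-10507 + (2564 + h(-58))/(S(67) + 4142)) - 9439) = -167 + ((-10507 + (2564 - 15*(-58))/(-6*67 + 4142)) - 9439) = -167 + ((-10507 + (2564 + 870)/(-402 + 4142)) - 9439) = -167 + ((-10507 + 3434/3740) - 9439) = -167 + ((-10507 + 3434*(1/3740)) - 9439) = -167 + ((-10507 + 101/110) - 9439) = -167 + (-1155669/110 - 9439) = -167 - 2193959/110 = -2212329/110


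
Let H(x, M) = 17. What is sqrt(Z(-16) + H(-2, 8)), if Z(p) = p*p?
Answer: sqrt(273) ≈ 16.523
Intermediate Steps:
Z(p) = p**2
sqrt(Z(-16) + H(-2, 8)) = sqrt((-16)**2 + 17) = sqrt(256 + 17) = sqrt(273)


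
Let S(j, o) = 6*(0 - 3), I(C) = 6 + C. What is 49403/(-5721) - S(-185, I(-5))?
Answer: 53575/5721 ≈ 9.3646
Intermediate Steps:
S(j, o) = -18 (S(j, o) = 6*(-3) = -18)
49403/(-5721) - S(-185, I(-5)) = 49403/(-5721) - 1*(-18) = 49403*(-1/5721) + 18 = -49403/5721 + 18 = 53575/5721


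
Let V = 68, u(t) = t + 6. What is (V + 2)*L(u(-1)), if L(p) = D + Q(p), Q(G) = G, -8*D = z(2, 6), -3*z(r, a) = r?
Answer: 2135/6 ≈ 355.83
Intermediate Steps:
z(r, a) = -r/3
u(t) = 6 + t
D = 1/12 (D = -(-1)*2/24 = -⅛*(-⅔) = 1/12 ≈ 0.083333)
L(p) = 1/12 + p
(V + 2)*L(u(-1)) = (68 + 2)*(1/12 + (6 - 1)) = 70*(1/12 + 5) = 70*(61/12) = 2135/6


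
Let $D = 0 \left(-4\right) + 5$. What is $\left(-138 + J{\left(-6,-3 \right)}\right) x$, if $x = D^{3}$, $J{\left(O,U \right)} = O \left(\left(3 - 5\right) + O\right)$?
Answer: $-11250$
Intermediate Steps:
$D = 5$ ($D = 0 + 5 = 5$)
$J{\left(O,U \right)} = O \left(-2 + O\right)$
$x = 125$ ($x = 5^{3} = 125$)
$\left(-138 + J{\left(-6,-3 \right)}\right) x = \left(-138 - 6 \left(-2 - 6\right)\right) 125 = \left(-138 - -48\right) 125 = \left(-138 + 48\right) 125 = \left(-90\right) 125 = -11250$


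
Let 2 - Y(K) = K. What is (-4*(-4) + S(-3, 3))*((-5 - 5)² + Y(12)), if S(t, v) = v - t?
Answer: 1980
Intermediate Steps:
Y(K) = 2 - K
(-4*(-4) + S(-3, 3))*((-5 - 5)² + Y(12)) = (-4*(-4) + (3 - 1*(-3)))*((-5 - 5)² + (2 - 1*12)) = (16 + (3 + 3))*((-10)² + (2 - 12)) = (16 + 6)*(100 - 10) = 22*90 = 1980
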